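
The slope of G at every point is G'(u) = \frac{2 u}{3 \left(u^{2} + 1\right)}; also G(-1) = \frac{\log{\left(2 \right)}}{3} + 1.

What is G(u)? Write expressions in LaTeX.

G(u) = \frac{\log{\left(u^{2} + 1 \right)}}{3} + 1

The substitution w = u^{2} + 1 works: G'(u) is exactly (dG/dw)*(dw/du) for that inner function.
A general antiderivative is \frac{\log{\left(u^{2} + 1 \right)}}{3} + C.
The condition gives C = \frac{\log{\left(2 \right)}}{3} + 1 - (\frac{\log{\left(2 \right)}}{3}) = 1.
So G(u) = \frac{\log{\left(u^{2} + 1 \right)}}{3} + 1.
Check: d/du[\frac{\log{\left(u^{2} + 1 \right)}}{3} + 1] = \frac{2 u}{3 u^{2} + 3}, which equals G'(u).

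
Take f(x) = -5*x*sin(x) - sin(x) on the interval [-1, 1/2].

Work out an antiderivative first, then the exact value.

Integrate term by term and add the pieces.
F(x) = 5*x*cos(x) - 5*sin(x) + cos(x) is an antiderivative of f.
Check: d/dx[5*x*cos(x) - 5*sin(x) + cos(x)] = -5*x*sin(x) - sin(x) = f(x).
F(1/2) = -5*sin(1/2) + 7*cos(1/2)/2; F(-1) = -4*cos(1) + 5*sin(1).
Integral = F(1/2) - F(-1) = -5*sin(1) - 5*sin(1/2) + 4*cos(1) + 7*cos(1/2)/2.

Antiderivative: F(x) = 5*x*cos(x) - 5*sin(x) + cos(x); value = -5*sin(1) - 5*sin(1/2) + 4*cos(1) + 7*cos(1/2)/2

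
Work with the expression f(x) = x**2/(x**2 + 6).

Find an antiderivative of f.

Check any antiderivative F(x) by computing F'(x) and comparing it with f(x).
Check: d/dx[x - sqrt(6)*atan(sqrt(6)*x/6)] = x**2/(x**2 + 6) = f(x).

An antiderivative is F(x) = x - sqrt(6)*atan(sqrt(6)*x/6).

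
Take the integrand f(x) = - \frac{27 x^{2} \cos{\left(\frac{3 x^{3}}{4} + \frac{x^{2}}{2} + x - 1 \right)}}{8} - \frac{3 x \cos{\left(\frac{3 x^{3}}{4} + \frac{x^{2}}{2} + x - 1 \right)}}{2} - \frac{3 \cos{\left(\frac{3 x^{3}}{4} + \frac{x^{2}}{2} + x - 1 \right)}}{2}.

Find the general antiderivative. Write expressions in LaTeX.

The substitution u = \frac{3 x^{3}}{4} + \frac{x^{2}}{2} + x - 1 works: f is exactly (dF/du)*(du/dx) for that inner function.
Check: d/dx[- \frac{3 \sin{\left(\frac{3 x^{3}}{4} + \frac{x^{2}}{2} + x - 1 \right)}}{2}] = - \frac{27 x^{2} \cos{\left(\frac{3 x^{3}}{4} + \frac{x^{2}}{2} + x - 1 \right)}}{8} - \frac{3 x \cos{\left(\frac{3 x^{3}}{4} + \frac{x^{2}}{2} + x - 1 \right)}}{2} - \frac{3 \cos{\left(\frac{3 x^{3}}{4} + \frac{x^{2}}{2} + x - 1 \right)}}{2} = f(x).

F(x) = - \frac{3 \sin{\left(\frac{3 x^{3}}{4} + \frac{x^{2}}{2} + x - 1 \right)}}{2} + C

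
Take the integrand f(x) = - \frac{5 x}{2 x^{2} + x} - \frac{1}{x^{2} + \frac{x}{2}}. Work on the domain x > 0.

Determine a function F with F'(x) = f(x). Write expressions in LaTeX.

The denominator factors as x \left(2 x + 1\right); partial fractions split f into directly integrable pieces: - \frac{1}{2 x + 1} - \frac{2}{x}.
Check: d/dx[- 2 \log{\left(x \right)} - \frac{\log{\left(x + \frac{1}{2} \right)}}{2}] = \frac{- 5 x - 2}{2 x^{2} + x}, which equals f(x).

An antiderivative is F(x) = - 2 \log{\left(x \right)} - \frac{\log{\left(x + \frac{1}{2} \right)}}{2}.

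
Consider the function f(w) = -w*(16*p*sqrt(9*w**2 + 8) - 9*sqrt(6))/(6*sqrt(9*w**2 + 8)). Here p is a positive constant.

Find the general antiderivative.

F(w) = -4*p*w**2/3 + sqrt(6)*sqrt(9*w**2 + 8)/6 + C

Check any antiderivative F(w) by computing F'(w) and comparing it with f(w).
Check: d/dw[-4*p*w**2/3 + sqrt(6)*sqrt(9*w**2 + 8)/6] = (-16*p*w*sqrt(9*w**2 + 8) + 9*sqrt(6)*w)/(6*sqrt(9*w**2 + 8)), which equals f(w).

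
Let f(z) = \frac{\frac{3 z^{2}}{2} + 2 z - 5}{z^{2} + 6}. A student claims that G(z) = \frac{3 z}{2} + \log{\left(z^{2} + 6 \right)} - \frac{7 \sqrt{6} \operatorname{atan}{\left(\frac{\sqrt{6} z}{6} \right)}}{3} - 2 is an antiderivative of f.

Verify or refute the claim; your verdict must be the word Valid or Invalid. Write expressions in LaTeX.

d/dz[G] = \frac{3 z^{2} + 4 z - 10}{2 z^{2} + 12}
This equals f(z) exactly, so the claim holds.

Valid - differentiating G returns exactly f.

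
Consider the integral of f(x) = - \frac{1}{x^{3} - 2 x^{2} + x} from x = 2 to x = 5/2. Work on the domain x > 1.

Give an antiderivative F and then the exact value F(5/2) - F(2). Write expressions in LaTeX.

The denominator factors as x \left(x - 1\right)^{2}; partial fractions split f into directly integrable pieces: \frac{1}{x - 1} - \frac{1}{\left(x - 1\right)^{2}} - \frac{1}{x}.
F(x) = \frac{- x \log{\left(x \right)} + x \log{\left(x - 1 \right)} + \log{\left(x \right)} - \log{\left(x - 1 \right)} + 1}{x - 1} is an antiderivative of f.
Check: d/dx[\frac{- x \log{\left(x \right)} + x \log{\left(x - 1 \right)} + \log{\left(x \right)} - \log{\left(x - 1 \right)} + 1}{x - 1}] = - \frac{1}{x^{3} - 2 x^{2} + x} = f(x).
F(5/2) = - \log{\left(\frac{5}{2} \right)} + \log{\left(\frac{3}{2} \right)} + \frac{2}{3}; F(2) = 1 - \log{\left(2 \right)}.
Integral = F(5/2) - F(2) = - \log{\left(\frac{5}{2} \right)} - \frac{1}{3} + \log{\left(\frac{3}{2} \right)} + \log{\left(2 \right)}.

Antiderivative: F(x) = \frac{- x \log{\left(x \right)} + x \log{\left(x - 1 \right)} + \log{\left(x \right)} - \log{\left(x - 1 \right)} + 1}{x - 1}; value = - \log{\left(\frac{5}{2} \right)} - \frac{1}{3} + \log{\left(\frac{3}{2} \right)} + \log{\left(2 \right)}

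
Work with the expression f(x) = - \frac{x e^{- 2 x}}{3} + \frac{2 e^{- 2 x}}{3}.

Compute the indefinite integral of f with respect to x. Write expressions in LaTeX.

f has the shape u'v + uv' for u = \frac{x}{6} - \frac{1}{4} and v = e^{- 2 x} — it is the derivative of the product u*v.
Check: d/dx[\frac{\left(2 x - 3\right) e^{- 2 x}}{12}] = \frac{\left(2 - x\right) e^{- 2 x}}{3}, which equals f(x).

F(x) = \frac{\left(2 x - 3\right) e^{- 2 x}}{12} + C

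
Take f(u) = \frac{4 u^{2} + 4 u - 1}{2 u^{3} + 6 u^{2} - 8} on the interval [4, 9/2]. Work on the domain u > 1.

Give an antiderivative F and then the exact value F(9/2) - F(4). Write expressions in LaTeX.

Antiderivative: F(u) = \frac{7 \log{\left(u - 1 \right)}}{18} + \frac{29 \log{\left(u + 2 \right)}}{18} + \frac{7}{6 u + 12}; value = - \frac{29 \log{\left(6 \right)}}{18} - \frac{7 \log{\left(3 \right)}}{18} - \frac{7}{468} + \frac{7 \log{\left(\frac{7}{2} \right)}}{18} + \frac{29 \log{\left(\frac{13}{2} \right)}}{18}

The denominator factors as 2 \left(u - 1\right) \left(u + 2\right)^{2}; partial fractions split f into directly integrable pieces: \frac{29}{18 \left(u + 2\right)} - \frac{7}{6 \left(u + 2\right)^{2}} + \frac{7}{18 \left(u - 1\right)}.
F(u) = \frac{7 \log{\left(u - 1 \right)}}{18} + \frac{29 \log{\left(u + 2 \right)}}{18} + \frac{7}{6 u + 12} is an antiderivative of f.
Check: d/du[\frac{7 \log{\left(u - 1 \right)}}{18} + \frac{29 \log{\left(u + 2 \right)}}{18} + \frac{7}{6 u + 12}] = \frac{4 u^{2} + 4 u - 1}{2 u^{3} + 6 u^{2} - 8} = f(u).
F(9/2) = \frac{7}{39} + \frac{7 \log{\left(\frac{7}{2} \right)}}{18} + \frac{29 \log{\left(\frac{13}{2} \right)}}{18}; F(4) = \frac{7}{36} + \frac{7 \log{\left(3 \right)}}{18} + \frac{29 \log{\left(6 \right)}}{18}.
Integral = F(9/2) - F(4) = - \frac{29 \log{\left(6 \right)}}{18} - \frac{7 \log{\left(3 \right)}}{18} - \frac{7}{468} + \frac{7 \log{\left(\frac{7}{2} \right)}}{18} + \frac{29 \log{\left(\frac{13}{2} \right)}}{18}.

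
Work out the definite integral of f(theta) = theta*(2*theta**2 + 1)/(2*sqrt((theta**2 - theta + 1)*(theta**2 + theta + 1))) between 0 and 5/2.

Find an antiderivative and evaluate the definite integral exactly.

Antiderivative: F(theta) = sqrt(theta**4 + theta**2 + 1)/2; value = -1/2 + sqrt(741)/8

f matches the chain-rule pattern g'(h)*h' with inner function h(theta) = theta**4 + theta**2 + 1; substituting u = h(theta) collapses the integral.
F(theta) = sqrt(theta**4 + theta**2 + 1)/2 is an antiderivative of f.
Check: d/dtheta[sqrt(theta**4 + theta**2 + 1)/2] = (2*theta**3 + theta)/(2*sqrt(theta**4 + theta**2 + 1)), which equals f(theta).
F(5/2) = sqrt(741)/8; F(0) = 1/2.
Integral = F(5/2) - F(0) = -1/2 + sqrt(741)/8.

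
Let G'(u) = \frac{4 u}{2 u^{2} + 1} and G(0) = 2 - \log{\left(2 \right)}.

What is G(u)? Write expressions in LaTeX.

G'(u) matches the chain-rule pattern g'(h)*h' with inner function h(u) = u^{2} + \frac{1}{2}; substituting w = h(u) collapses the integral.
A general antiderivative is \log{\left(u^{2} + \frac{1}{2} \right)} + C.
The condition gives C = 2 - \log{\left(2 \right)} - (- \log{\left(2 \right)}) = 2.
So G(u) = \log{\left(u^{2} + \frac{1}{2} \right)} + 2.
Check: d/du[\log{\left(u^{2} + \frac{1}{2} \right)} + 2] = \frac{4 u}{2 u^{2} + 1} = G'(u).

G(u) = \log{\left(u^{2} + \frac{1}{2} \right)} + 2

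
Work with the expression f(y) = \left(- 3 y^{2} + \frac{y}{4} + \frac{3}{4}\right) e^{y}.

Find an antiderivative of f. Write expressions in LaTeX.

f has the shape u'v + uv' for u = - 3 y^{2} + \frac{25 y}{4} - \frac{11}{2} and v = e^{y} — it is the derivative of the product u*v.
Check: d/dy[- \frac{\left(12 y^{2} - 25 y + 22\right) e^{y}}{4}] = - 3 y^{2} e^{y} + \frac{y e^{y}}{4} + \frac{3 e^{y}}{4}, which equals f(y).

An antiderivative is F(y) = - \frac{\left(12 y^{2} - 25 y + 22\right) e^{y}}{4}.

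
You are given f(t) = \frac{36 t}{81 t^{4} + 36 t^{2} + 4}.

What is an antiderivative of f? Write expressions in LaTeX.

An antiderivative is F(t) = - \frac{2}{9 t^{2} + 2}.

The substitution u = \frac{3 t^{2}}{2} + \frac{1}{3} works: f is exactly (dF/du)*(du/dt) for that inner function.
Check: d/dt[- \frac{2}{9 t^{2} + 2}] = \frac{36 t}{81 t^{4} + 36 t^{2} + 4} = f(t).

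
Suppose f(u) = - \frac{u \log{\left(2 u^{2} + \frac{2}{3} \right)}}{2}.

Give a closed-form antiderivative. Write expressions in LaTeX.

Differentiate the proposed F(u) back; it has to land on f(u) exactly.
Check: d/du[- \frac{u^{2} \log{\left(u^{2} + \frac{1}{3} \right)}}{4} - \frac{u^{2} \log{\left(2 \right)}}{4} + \frac{u^{2}}{4} - \frac{\log{\left(3 u^{2} + 1 \right)}}{12}] = - \frac{u \log{\left(u^{2} + \frac{1}{3} \right)}}{2} - \frac{u \log{\left(2 \right)}}{2}, which equals f(u).

An antiderivative is F(u) = - \frac{u^{2} \log{\left(u^{2} + \frac{1}{3} \right)}}{4} - \frac{u^{2} \log{\left(2 \right)}}{4} + \frac{u^{2}}{4} - \frac{\log{\left(3 u^{2} + 1 \right)}}{12}.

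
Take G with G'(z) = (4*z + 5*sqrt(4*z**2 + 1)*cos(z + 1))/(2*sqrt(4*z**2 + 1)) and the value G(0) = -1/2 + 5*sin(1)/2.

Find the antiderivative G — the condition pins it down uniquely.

G(z) = sqrt(4*z**2 + 1)/2 + 5*sin(z + 1)/2 - 1

Since d/dz undoes antidifferentiation here, G(z) must give back the stated G'(z).
A general antiderivative is sqrt(4*z**2 + 1)/2 + 5*sin(z + 1)/2 + C.
The condition gives C = -1/2 + 5*sin(1)/2 - (1/2 + 5*sin(1)/2) = -1.
So G(z) = sqrt(4*z**2 + 1)/2 + 5*sin(z + 1)/2 - 1.
Check: d/dz[sqrt(4*z**2 + 1)/2 + 5*sin(z + 1)/2 - 1] = (4*z + 5*sqrt(4*z**2 + 1)*cos(z + 1))/(2*sqrt(4*z**2 + 1)) = G'(z).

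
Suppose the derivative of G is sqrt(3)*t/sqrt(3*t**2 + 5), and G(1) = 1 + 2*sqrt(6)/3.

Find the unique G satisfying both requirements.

G'(t) matches the chain-rule pattern g'(h)*h' with inner function h(t) = t**2 + 5/3; substituting u = h(t) collapses the integral.
A general antiderivative is sqrt(t**2 + 5/3) + C.
The condition gives C = 1 + 2*sqrt(6)/3 - (2*sqrt(6)/3) = 1.
So G(t) = (sqrt(3)*sqrt(3*t**2 + 5) + 3)/3.
Check: d/dt[(sqrt(3)*sqrt(3*t**2 + 5) + 3)/3] = sqrt(3)*t/sqrt(3*t**2 + 5) = G'(t).

G(t) = (sqrt(3)*sqrt(3*t**2 + 5) + 3)/3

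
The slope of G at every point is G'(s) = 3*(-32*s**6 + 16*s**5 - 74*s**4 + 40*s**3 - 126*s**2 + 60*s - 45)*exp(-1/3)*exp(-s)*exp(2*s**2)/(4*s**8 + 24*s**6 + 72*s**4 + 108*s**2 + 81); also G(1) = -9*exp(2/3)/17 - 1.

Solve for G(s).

Check a candidate G(s) by differentiating: d/ds[G] must match the given G'(s).
A general antiderivative is 4*(1/4 - s)*exp(2*s**2 - s - 1/3)/(2*s**4/3 + 2*s**2 + 3) + C.
The condition gives C = -9*exp(2/3)/17 - 1 - (-9*exp(2/3)/17) = -1.
So G(s) = (-2*s**4*exp(1/3)*exp(s)*exp(-2*s**2) - 6*s**2*exp(1/3)*exp(s)*exp(-2*s**2) - 12*s - 9*exp(1/3)*exp(s)*exp(-2*s**2) + 3)/(2*s**4*exp(1/3)*exp(s)*exp(-2*s**2) + 6*s**2*exp(1/3)*exp(s)*exp(-2*s**2) + 9*exp(1/3)*exp(s)*exp(-2*s**2)).
Check: d/ds[(-2*s**4*exp(1/3)*exp(s)*exp(-2*s**2) - 6*s**2*exp(1/3)*exp(s)*exp(-2*s**2) - 12*s - 9*exp(1/3)*exp(s)*exp(-2*s**2) + 3)/(2*s**4*exp(1/3)*exp(s)*exp(-2*s**2) + 6*s**2*exp(1/3)*exp(s)*exp(-2*s**2) + 9*exp(1/3)*exp(s)*exp(-2*s**2))] = (-96*s**6*exp(2*s**2) + 48*s**5*exp(2*s**2) - 222*s**4*exp(2*s**2) + 120*s**3*exp(2*s**2) - 378*s**2*exp(2*s**2) + 180*s*exp(2*s**2) - 135*exp(2*s**2))/(4*s**8*exp(1/3)*exp(s) + 24*s**6*exp(1/3)*exp(s) + 72*s**4*exp(1/3)*exp(s) + 108*s**2*exp(1/3)*exp(s) + 81*exp(1/3)*exp(s)), which equals G'(s).

G(s) = (-2*s**4*exp(1/3)*exp(s)*exp(-2*s**2) - 6*s**2*exp(1/3)*exp(s)*exp(-2*s**2) - 12*s - 9*exp(1/3)*exp(s)*exp(-2*s**2) + 3)/(2*s**4*exp(1/3)*exp(s)*exp(-2*s**2) + 6*s**2*exp(1/3)*exp(s)*exp(-2*s**2) + 9*exp(1/3)*exp(s)*exp(-2*s**2))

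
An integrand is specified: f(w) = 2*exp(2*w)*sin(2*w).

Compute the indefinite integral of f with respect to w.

F(w) = -(-sin(2*w) + cos(2*w))*exp(2*w)/2 + C

For F(w) to be correct the identity F'(w) - f(w) = 0 must hold.
Check: d/dw[-(-sin(2*w) + cos(2*w))*exp(2*w)/2] = 2*exp(2*w)*sin(2*w) = f(w).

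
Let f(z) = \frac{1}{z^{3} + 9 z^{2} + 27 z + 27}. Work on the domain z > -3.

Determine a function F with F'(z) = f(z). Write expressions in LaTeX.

An antiderivative is F(z) = - \frac{1}{2 z^{2} + 12 z + 18}.

Recover f(z) by differentiating a candidate F(z); any mismatch rules it out.
Check: d/dz[- \frac{1}{2 z^{2} + 12 z + 18}] = \frac{1}{z^{3} + 9 z^{2} + 27 z + 27} = f(z).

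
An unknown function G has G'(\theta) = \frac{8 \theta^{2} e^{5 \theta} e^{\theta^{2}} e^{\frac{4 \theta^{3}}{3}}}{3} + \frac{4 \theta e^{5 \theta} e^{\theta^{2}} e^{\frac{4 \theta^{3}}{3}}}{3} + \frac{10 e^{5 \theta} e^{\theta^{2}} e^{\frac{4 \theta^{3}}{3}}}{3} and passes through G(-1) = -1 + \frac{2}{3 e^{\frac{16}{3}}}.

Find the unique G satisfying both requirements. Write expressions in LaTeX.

G(\theta) = \frac{2 e^{5 \theta} e^{\theta^{2}} e^{\frac{4 \theta^{3}}{3}}}{3} - 1

The substitution u = \frac{4 \theta^{3}}{3} + \theta^{2} + 5 \theta works: G'(\theta) is exactly (dG/du)*(du/d\theta) for that inner function.
A general antiderivative is \frac{2 e^{\frac{4 \theta^{3}}{3} + \theta^{2} + 5 \theta}}{3} + C.
The condition gives C = -1 + \frac{2}{3 e^{\frac{16}{3}}} - (\frac{2}{3 e^{\frac{16}{3}}}) = -1.
So G(\theta) = \frac{2 e^{5 \theta} e^{\theta^{2}} e^{\frac{4 \theta^{3}}{3}}}{3} - 1.
Check: d/d\theta[\frac{2 e^{5 \theta} e^{\theta^{2}} e^{\frac{4 \theta^{3}}{3}}}{3} - 1] = \frac{8 \theta^{2} e^{5 \theta} e^{\theta^{2}} e^{\frac{4 \theta^{3}}{3}}}{3} + \frac{4 \theta e^{5 \theta} e^{\theta^{2}} e^{\frac{4 \theta^{3}}{3}}}{3} + \frac{10 e^{5 \theta} e^{\theta^{2}} e^{\frac{4 \theta^{3}}{3}}}{3} = G'(\theta).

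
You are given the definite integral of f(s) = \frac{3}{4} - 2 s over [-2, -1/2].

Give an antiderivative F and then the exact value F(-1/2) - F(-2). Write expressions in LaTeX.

Antiderivative: F(s) = - s^{2} + \frac{3 s}{4}; value = \frac{39}{8}

Since d/ds undoes antidifferentiation here, F'(s) = f(s) is required of F(s).
F(s) = - s^{2} + \frac{3 s}{4} is an antiderivative of f.
Check: d/ds[- s^{2} + \frac{3 s}{4}] = \frac{3}{4} - 2 s = f(s).
F(-1/2) = - \frac{5}{8}; F(-2) = - \frac{11}{2}.
Integral = F(-1/2) - F(-2) = \frac{39}{8}.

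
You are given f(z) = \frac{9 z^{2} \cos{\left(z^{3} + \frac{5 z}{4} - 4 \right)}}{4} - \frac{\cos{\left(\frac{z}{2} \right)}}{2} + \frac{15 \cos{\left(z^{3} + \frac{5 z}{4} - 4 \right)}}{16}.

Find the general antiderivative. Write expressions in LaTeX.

F(z) = \frac{- 4 \sin{\left(\frac{z}{2} \right)} + 3 \sin{\left(z^{3} + \frac{5 z}{4} - 4 \right)}}{4} + C

The integrand splits into summands that can be handled one at a time.
Check: d/dz[\frac{- 4 \sin{\left(\frac{z}{2} \right)} + 3 \sin{\left(z^{3} + \frac{5 z}{4} - 4 \right)}}{4}] = \frac{9 z^{2} \cos{\left(z^{3} + \frac{5 z}{4} - 4 \right)}}{4} - \frac{\cos{\left(\frac{z}{2} \right)}}{2} + \frac{15 \cos{\left(z^{3} + \frac{5 z}{4} - 4 \right)}}{16} = f(z).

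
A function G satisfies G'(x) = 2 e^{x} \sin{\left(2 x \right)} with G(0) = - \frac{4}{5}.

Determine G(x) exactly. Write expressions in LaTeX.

G(x) = \frac{2 \left(\sin{\left(2 x \right)} - 2 \cos{\left(2 x \right)}\right) e^{x}}{5}

Recover the given G'(x) by differentiating a candidate G(x); any mismatch rules it out.
A general antiderivative is \frac{2 e^{x} \sin{\left(2 x \right)}}{5} - \frac{4 e^{x} \cos{\left(2 x \right)}}{5} + C.
The condition gives C = - \frac{4}{5} - (- \frac{4}{5}) = 0.
So G(x) = \frac{2 \left(\sin{\left(2 x \right)} - 2 \cos{\left(2 x \right)}\right) e^{x}}{5}.
Check: d/dx[\frac{2 \left(\sin{\left(2 x \right)} - 2 \cos{\left(2 x \right)}\right) e^{x}}{5}] = 2 e^{x} \sin{\left(2 x \right)} = G'(x).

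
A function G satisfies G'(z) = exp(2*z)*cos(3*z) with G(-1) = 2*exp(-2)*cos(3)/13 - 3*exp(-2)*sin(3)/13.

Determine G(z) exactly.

The proposed G(z) is checked by its d/dz: the result must match the given G'(z).
A general antiderivative is 3*exp(2*z)*sin(3*z)/13 + 2*exp(2*z)*cos(3*z)/13 + C.
The condition gives C = 2*exp(-2)*cos(3)/13 - 3*exp(-2)*sin(3)/13 - (2*exp(-2)*cos(3)/13 - 3*exp(-2)*sin(3)/13) = 0.
So G(z) = 3*exp(2*z)*sin(3*z)/13 + 2*exp(2*z)*cos(3*z)/13.
Check: d/dz[3*exp(2*z)*sin(3*z)/13 + 2*exp(2*z)*cos(3*z)/13] = exp(2*z)*cos(3*z) = G'(z).

G(z) = 3*exp(2*z)*sin(3*z)/13 + 2*exp(2*z)*cos(3*z)/13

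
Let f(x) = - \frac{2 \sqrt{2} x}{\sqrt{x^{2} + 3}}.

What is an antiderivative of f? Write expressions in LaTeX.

f matches the chain-rule pattern g'(h)*h' with inner function h(x) = 2 x^{2} + 6; substituting u = h(x) collapses the integral.
Check: d/dx[- 2 \sqrt{2 x^{2} + 6}] = - \frac{2 \sqrt{2} x}{\sqrt{x^{2} + 3}} = f(x).

An antiderivative is F(x) = - 2 \sqrt{2 x^{2} + 6}.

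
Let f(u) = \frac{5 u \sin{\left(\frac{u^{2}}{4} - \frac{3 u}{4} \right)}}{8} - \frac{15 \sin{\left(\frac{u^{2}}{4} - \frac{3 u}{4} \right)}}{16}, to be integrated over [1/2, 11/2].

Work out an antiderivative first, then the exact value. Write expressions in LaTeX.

f matches the chain-rule pattern g'(h)*h' with inner function h(u) = \frac{u^{2}}{4} - \frac{3 u}{4}; substituting w = h(u) collapses the integral.
F(u) = - \frac{5 \cos{\left(\frac{u^{2}}{4} - \frac{3 u}{4} \right)}}{4} is an antiderivative of f.
Check: d/du[- \frac{5 \cos{\left(\frac{u^{2}}{4} - \frac{3 u}{4} \right)}}{4}] = \frac{5 u \sin{\left(\frac{u^{2}}{4} - \frac{3 u}{4} \right)}}{8} - \frac{15 \sin{\left(\frac{u^{2}}{4} - \frac{3 u}{4} \right)}}{16} = f(u).
F(11/2) = - \frac{5 \cos{\left(\frac{55}{16} \right)}}{4}; F(1/2) = - \frac{5 \cos{\left(\frac{5}{16} \right)}}{4}.
Integral = F(11/2) - F(1/2) = \frac{5 \cos{\left(\frac{5}{16} \right)}}{4} - \frac{5 \cos{\left(\frac{55}{16} \right)}}{4}.

Antiderivative: F(u) = - \frac{5 \cos{\left(\frac{u^{2}}{4} - \frac{3 u}{4} \right)}}{4}; value = \frac{5 \cos{\left(\frac{5}{16} \right)}}{4} - \frac{5 \cos{\left(\frac{55}{16} \right)}}{4}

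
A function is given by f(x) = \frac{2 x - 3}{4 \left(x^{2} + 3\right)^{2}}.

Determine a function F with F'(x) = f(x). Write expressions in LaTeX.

An antiderivative is F(x) = \frac{- x - 2}{8 x^{2} + 24} - \frac{\sqrt{3} \operatorname{atan}{\left(\frac{\sqrt{3} x}{3} \right)}}{24}.

Any candidate F(x) must reproduce f(x) exactly when differentiated.
Check: d/dx[\frac{- x - 2}{8 x^{2} + 24} - \frac{\sqrt{3} \operatorname{atan}{\left(\frac{\sqrt{3} x}{3} \right)}}{24}] = \frac{2 x - 3}{4 x^{4} + 24 x^{2} + 36}, which equals f(x).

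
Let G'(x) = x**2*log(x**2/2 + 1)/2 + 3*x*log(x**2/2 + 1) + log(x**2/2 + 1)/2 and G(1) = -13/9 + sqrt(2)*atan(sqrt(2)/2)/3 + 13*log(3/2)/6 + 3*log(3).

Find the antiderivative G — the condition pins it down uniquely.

The integrand splits into summands that can be handled one at a time.
A general antiderivative is -x**3/9 - 3*x**2/2 - x/3 + (x**3/6 + 3*x**2/2 + x/2)*log(x**2/2 + 1) + 3*log(x**2 + 2) + sqrt(2)*atan(sqrt(2)*x/2)/3 + C.
The condition gives C = -13/9 + sqrt(2)*atan(sqrt(2)/2)/3 + 13*log(3/2)/6 + 3*log(3) - (-35/18 + sqrt(2)*atan(sqrt(2)/2)/3 + 13*log(3/2)/6 + 3*log(3)) = 1/2.
So G(x) = (-2*x**3 - 27*x**2 + 3*x*(x**2 + 9*x + 3)*log(x**2/2 + 1) - 6*x + 54*log(x**2 + 2) + 6*sqrt(2)*atan(sqrt(2)*x/2) + 9)/18.
Check: d/dx[(-2*x**3 - 27*x**2 + 3*x*(x**2 + 9*x + 3)*log(x**2/2 + 1) - 6*x + 54*log(x**2 + 2) + 6*sqrt(2)*atan(sqrt(2)*x/2) + 9)/18] = x**2*log(x**2/2 + 1)/2 + 3*x*log(x**2/2 + 1) + log(x**2/2 + 1)/2 = G'(x).

G(x) = (-2*x**3 - 27*x**2 + 3*x*(x**2 + 9*x + 3)*log(x**2/2 + 1) - 6*x + 54*log(x**2 + 2) + 6*sqrt(2)*atan(sqrt(2)*x/2) + 9)/18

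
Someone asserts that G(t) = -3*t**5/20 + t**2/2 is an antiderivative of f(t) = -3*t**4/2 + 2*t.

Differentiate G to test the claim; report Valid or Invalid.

Invalid: d/dt[G] - f = 3*t**4/4 - t, which is not 0.

d/dt[G] = -3*t**4/4 + t
d/dt[G] - f(t) = 3*t**4/4 - t != 0.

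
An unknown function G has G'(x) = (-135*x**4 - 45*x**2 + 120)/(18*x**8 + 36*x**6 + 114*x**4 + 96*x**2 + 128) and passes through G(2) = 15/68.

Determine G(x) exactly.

Recognize the product-rule pattern: G'(x) = u'v + uv' with u = 5*x/4, v = 1/(x**4/2 + x**2/2 + 4/3), so integration by parts undoes it.
A general antiderivative is 5*x/(4*(x**4/2 + x**2/2 + 4/3)) + C.
The condition gives C = 15/68 - (15/68) = 0.
So G(x) = 15*x/(2*(3*x**4 + 3*x**2 + 8)).
Check: d/dx[15*x/(2*(3*x**4 + 3*x**2 + 8))] = (-135*x**4 - 45*x**2 + 120)/(18*x**8 + 36*x**6 + 114*x**4 + 96*x**2 + 128) = G'(x).

G(x) = 15*x/(2*(3*x**4 + 3*x**2 + 8))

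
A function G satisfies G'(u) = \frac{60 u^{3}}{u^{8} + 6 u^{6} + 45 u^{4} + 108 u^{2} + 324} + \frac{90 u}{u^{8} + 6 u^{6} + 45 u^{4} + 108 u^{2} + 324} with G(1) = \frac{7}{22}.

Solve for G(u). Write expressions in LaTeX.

G(u) = \frac{u^{4} + 3 u^{2} + 3}{u^{4} + 3 u^{2} + 18}

G'(u) matches the chain-rule pattern g'(h)*h' with inner function h(u) = \frac{u^{4}}{3} + u^{2} + 6; substituting w = h(u) collapses the integral.
A general antiderivative is - \frac{5}{\frac{u^{4}}{3} + u^{2} + 6} + C.
The condition gives C = \frac{7}{22} - (- \frac{15}{22}) = 1.
So G(u) = \frac{u^{4} + 3 u^{2} + 3}{u^{4} + 3 u^{2} + 18}.
Check: d/du[\frac{u^{4} + 3 u^{2} + 3}{u^{4} + 3 u^{2} + 18}] = \frac{60 u^{3} + 90 u}{u^{8} + 6 u^{6} + 45 u^{4} + 108 u^{2} + 324}, which equals G'(u).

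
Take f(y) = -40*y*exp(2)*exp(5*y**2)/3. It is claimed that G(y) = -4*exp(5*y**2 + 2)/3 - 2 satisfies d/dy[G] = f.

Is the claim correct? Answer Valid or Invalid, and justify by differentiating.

d/dy[G] = -40*y*exp(2)*exp(5*y**2)/3
This equals f(y) exactly, so the claim holds.

Valid: G'(y) = f(y).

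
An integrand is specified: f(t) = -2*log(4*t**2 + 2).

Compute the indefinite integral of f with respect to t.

A candidate is checked by its d/dt: the result must match f(t).
Check: d/dt[-2*(t*log(4*t**2 + 2) - 2*t + sqrt(2)*atan(sqrt(2)*t))] = -2*log(2*t**2 + 1) - 2*log(2), which equals f(t).

F(t) = -2*(t*log(4*t**2 + 2) - 2*t + sqrt(2)*atan(sqrt(2)*t)) + C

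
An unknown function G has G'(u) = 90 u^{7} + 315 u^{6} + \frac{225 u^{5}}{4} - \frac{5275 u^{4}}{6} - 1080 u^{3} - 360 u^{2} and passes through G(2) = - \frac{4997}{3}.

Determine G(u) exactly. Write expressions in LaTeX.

G'(u) has the shape v'r + vr' for v = 5 \left(\frac{3 u^{2}}{2} + 2 u\right)^{3} and r = \frac{2 u^{2}}{3} - 3 — it is the derivative of the product v*r.
A general antiderivative is 5 \left(\frac{2 u^{2}}{3} - 3\right) \left(\frac{3 u^{2}}{2} + 2 u\right)^{3} + C.
The condition gives C = - \frac{4997}{3} - (- \frac{5000}{3}) = 1.
So G(u) = \frac{5 u^{3} \left(3 u + 4\right)^{3} \left(2 u^{2} - 9\right) + 24}{24}.
Check: d/du[\frac{5 u^{3} \left(3 u + 4\right)^{3} \left(2 u^{2} - 9\right) + 24}{24}] = 90 u^{7} + 315 u^{6} + \frac{225 u^{5}}{4} - \frac{5275 u^{4}}{6} - 1080 u^{3} - 360 u^{2} = G'(u).

G(u) = \frac{5 u^{3} \left(3 u + 4\right)^{3} \left(2 u^{2} - 9\right) + 24}{24}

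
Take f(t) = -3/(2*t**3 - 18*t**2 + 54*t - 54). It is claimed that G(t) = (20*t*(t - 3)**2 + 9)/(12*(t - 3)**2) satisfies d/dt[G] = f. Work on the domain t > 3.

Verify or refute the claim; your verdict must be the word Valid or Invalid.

Invalid: d/dt[G] - f = 5/3, which is not 0.

d/dt[G] = (10*t**3 - 90*t**2 + 270*t - 279)/(6*t**3 - 54*t**2 + 162*t - 162)
d/dt[G] - f(t) = 5/3 != 0.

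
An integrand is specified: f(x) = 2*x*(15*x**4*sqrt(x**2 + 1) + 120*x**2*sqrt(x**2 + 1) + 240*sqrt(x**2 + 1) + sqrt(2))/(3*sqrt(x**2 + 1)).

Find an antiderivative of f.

An antiderivative is F(x) = (2*sqrt(2)*sqrt(x**2 + 1) + 5*(x**2 + 4)**3)/3.

Any candidate F(x) must reproduce f(x) exactly when differentiated.
Check: d/dx[(2*sqrt(2)*sqrt(x**2 + 1) + 5*(x**2 + 4)**3)/3] = (30*x**5*sqrt(x**2 + 1) + 240*x**3*sqrt(x**2 + 1) + 480*x*sqrt(x**2 + 1) + 2*sqrt(2)*x)/(3*sqrt(x**2 + 1)), which equals f(x).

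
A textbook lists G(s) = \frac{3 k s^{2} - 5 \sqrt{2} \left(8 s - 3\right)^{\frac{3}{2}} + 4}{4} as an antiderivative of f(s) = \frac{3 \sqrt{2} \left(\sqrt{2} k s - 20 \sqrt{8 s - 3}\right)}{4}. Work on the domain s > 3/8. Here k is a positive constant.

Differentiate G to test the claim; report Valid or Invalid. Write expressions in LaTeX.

d/ds[G] = \frac{3 k s}{2} - 15 \sqrt{2} \sqrt{8 s - 3}
This equals f(s) exactly, so the claim holds.

Valid: G'(s) = f(s).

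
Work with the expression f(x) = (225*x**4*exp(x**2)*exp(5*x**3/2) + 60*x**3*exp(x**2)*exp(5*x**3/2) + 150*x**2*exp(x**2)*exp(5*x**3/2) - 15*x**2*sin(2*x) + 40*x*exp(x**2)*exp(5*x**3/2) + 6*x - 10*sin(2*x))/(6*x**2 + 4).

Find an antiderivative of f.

An antiderivative is F(x) = (20*exp(x**2)*exp(5*x**3/2) + 2*log(2*x**2 + 4/3) + 5*cos(2*x))/4.

Differentiate the proposed F(x) back; it has to land on f(x) exactly.
Check: d/dx[(20*exp(x**2)*exp(5*x**3/2) + 2*log(2*x**2 + 4/3) + 5*cos(2*x))/4] = (225*x**4*exp(x**2)*exp(5*x**3/2) + 60*x**3*exp(x**2)*exp(5*x**3/2) + 150*x**2*exp(x**2)*exp(5*x**3/2) - 15*x**2*sin(2*x) + 40*x*exp(x**2)*exp(5*x**3/2) + 6*x - 10*sin(2*x))/(6*x**2 + 4) = f(x).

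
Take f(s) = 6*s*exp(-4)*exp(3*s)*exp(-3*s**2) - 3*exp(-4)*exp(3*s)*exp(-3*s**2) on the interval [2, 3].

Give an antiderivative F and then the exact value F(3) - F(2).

Antiderivative: F(s) = -exp(-4)*exp(3*s)*exp(-3*s**2); value = -exp(-22) + exp(-10)

f matches the chain-rule pattern g'(h)*h' with inner function h(s) = -3*s**2 + 3*s - 4; substituting u = h(s) collapses the integral.
F(s) = -exp(-4)*exp(3*s)*exp(-3*s**2) is an antiderivative of f.
Check: d/ds[-exp(-4)*exp(3*s)*exp(-3*s**2)] = (6*s*exp(3*s) - 3*exp(3*s))*exp(-4)*exp(-3*s**2), which equals f(s).
F(3) = -exp(-22); F(2) = -exp(-10).
Integral = F(3) - F(2) = -exp(-22) + exp(-10).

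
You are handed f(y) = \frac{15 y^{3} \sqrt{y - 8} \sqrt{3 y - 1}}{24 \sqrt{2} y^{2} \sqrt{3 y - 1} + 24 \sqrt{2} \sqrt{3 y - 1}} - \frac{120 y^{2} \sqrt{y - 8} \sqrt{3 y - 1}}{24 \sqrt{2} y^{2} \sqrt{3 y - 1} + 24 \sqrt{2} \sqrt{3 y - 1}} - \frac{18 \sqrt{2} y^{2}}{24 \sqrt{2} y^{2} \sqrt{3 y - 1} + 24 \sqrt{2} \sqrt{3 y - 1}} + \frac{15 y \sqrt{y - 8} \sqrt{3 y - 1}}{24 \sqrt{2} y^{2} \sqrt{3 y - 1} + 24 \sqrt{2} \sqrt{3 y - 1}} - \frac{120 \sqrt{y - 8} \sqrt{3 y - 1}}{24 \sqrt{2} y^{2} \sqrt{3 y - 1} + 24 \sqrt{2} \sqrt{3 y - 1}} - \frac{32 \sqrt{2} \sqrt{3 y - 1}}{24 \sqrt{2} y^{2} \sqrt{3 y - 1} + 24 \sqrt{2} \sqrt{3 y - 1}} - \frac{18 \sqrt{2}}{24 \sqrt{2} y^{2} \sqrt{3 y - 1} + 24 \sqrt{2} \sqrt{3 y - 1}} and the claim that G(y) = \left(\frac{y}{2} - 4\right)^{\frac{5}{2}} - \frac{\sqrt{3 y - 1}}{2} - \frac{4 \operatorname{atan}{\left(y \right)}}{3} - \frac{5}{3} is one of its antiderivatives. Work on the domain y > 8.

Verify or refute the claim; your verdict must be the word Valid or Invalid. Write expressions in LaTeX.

Valid. The derivative of G reproduces f.

d/dy[G] = \frac{15 y^{3} \sqrt{y - 8} \sqrt{3 y - 1} - 120 y^{2} \sqrt{y - 8} \sqrt{3 y - 1} - 18 \sqrt{2} y^{2} + 15 y \sqrt{y - 8} \sqrt{3 y - 1} - 120 \sqrt{y - 8} \sqrt{3 y - 1} - 32 \sqrt{2} \sqrt{3 y - 1} - 18 \sqrt{2}}{24 \sqrt{2} y^{2} \sqrt{3 y - 1} + 24 \sqrt{2} \sqrt{3 y - 1}}
This equals f(y) exactly, so the claim holds.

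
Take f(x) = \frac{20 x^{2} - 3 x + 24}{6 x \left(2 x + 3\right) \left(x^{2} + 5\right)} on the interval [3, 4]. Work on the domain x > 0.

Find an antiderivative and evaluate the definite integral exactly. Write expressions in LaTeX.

Antiderivative: F(x) = \frac{4 \log{\left(x \right)}}{15} - \frac{49 \log{\left(x + \frac{3}{2} \right)}}{87} + \frac{43 \log{\left(x^{2} + 5 \right)}}{290} + \frac{143 \sqrt{5} \operatorname{atan}{\left(\frac{\sqrt{5} x}{5} \right)}}{870}; value = - \frac{49 \log{\left(\frac{11}{2} \right)}}{87} - \frac{43 \log{\left(14 \right)}}{290} - \frac{143 \sqrt{5} \operatorname{atan}{\left(\frac{3 \sqrt{5}}{5} \right)}}{870} - \frac{4 \log{\left(3 \right)}}{15} + \frac{4 \log{\left(4 \right)}}{15} + \frac{143 \sqrt{5} \operatorname{atan}{\left(\frac{4 \sqrt{5}}{5} \right)}}{870} + \frac{43 \log{\left(21 \right)}}{290} + \frac{49 \log{\left(\frac{9}{2} \right)}}{87}

The denominator factors as 6 x \left(2 x + 3\right) \left(x^{2} + 5\right); partial fractions split f into directly integrable pieces: \frac{258 x + 715}{870 \left(x^{2} + 5\right)} - \frac{98}{87 \left(2 x + 3\right)} + \frac{4}{15 x}.
F(x) = \frac{4 \log{\left(x \right)}}{15} - \frac{49 \log{\left(x + \frac{3}{2} \right)}}{87} + \frac{43 \log{\left(x^{2} + 5 \right)}}{290} + \frac{143 \sqrt{5} \operatorname{atan}{\left(\frac{\sqrt{5} x}{5} \right)}}{870} is an antiderivative of f.
Check: d/dx[\frac{4 \log{\left(x \right)}}{15} - \frac{49 \log{\left(x + \frac{3}{2} \right)}}{87} + \frac{43 \log{\left(x^{2} + 5 \right)}}{290} + \frac{143 \sqrt{5} \operatorname{atan}{\left(\frac{\sqrt{5} x}{5} \right)}}{870}] = \frac{20 x^{2} - 3 x + 24}{12 x^{4} + 18 x^{3} + 60 x^{2} + 90 x}, which equals f(x).
F(4) = - \frac{49 \log{\left(\frac{11}{2} \right)}}{87} + \frac{4 \log{\left(4 \right)}}{15} + \frac{143 \sqrt{5} \operatorname{atan}{\left(\frac{4 \sqrt{5}}{5} \right)}}{870} + \frac{43 \log{\left(21 \right)}}{290}; F(3) = - \frac{49 \log{\left(\frac{9}{2} \right)}}{87} + \frac{4 \log{\left(3 \right)}}{15} + \frac{143 \sqrt{5} \operatorname{atan}{\left(\frac{3 \sqrt{5}}{5} \right)}}{870} + \frac{43 \log{\left(14 \right)}}{290}.
Integral = F(4) - F(3) = - \frac{49 \log{\left(\frac{11}{2} \right)}}{87} - \frac{43 \log{\left(14 \right)}}{290} - \frac{143 \sqrt{5} \operatorname{atan}{\left(\frac{3 \sqrt{5}}{5} \right)}}{870} - \frac{4 \log{\left(3 \right)}}{15} + \frac{4 \log{\left(4 \right)}}{15} + \frac{143 \sqrt{5} \operatorname{atan}{\left(\frac{4 \sqrt{5}}{5} \right)}}{870} + \frac{43 \log{\left(21 \right)}}{290} + \frac{49 \log{\left(\frac{9}{2} \right)}}{87}.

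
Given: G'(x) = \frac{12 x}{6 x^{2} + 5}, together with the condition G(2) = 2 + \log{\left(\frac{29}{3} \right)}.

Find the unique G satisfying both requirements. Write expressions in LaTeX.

G'(x) matches the chain-rule pattern g'(h)*h' with inner function h(x) = 2 x^{2} + \frac{5}{3}; substituting u = h(x) collapses the integral.
A general antiderivative is \log{\left(2 x^{2} + \frac{5}{3} \right)} + C.
The condition gives C = 2 + \log{\left(\frac{29}{3} \right)} - (\log{\left(\frac{29}{3} \right)}) = 2.
So G(x) = \log{\left(2 x^{2} + \frac{5}{3} \right)} + 2.
Check: d/dx[\log{\left(2 x^{2} + \frac{5}{3} \right)} + 2] = \frac{12 x}{6 x^{2} + 5} = G'(x).

G(x) = \log{\left(2 x^{2} + \frac{5}{3} \right)} + 2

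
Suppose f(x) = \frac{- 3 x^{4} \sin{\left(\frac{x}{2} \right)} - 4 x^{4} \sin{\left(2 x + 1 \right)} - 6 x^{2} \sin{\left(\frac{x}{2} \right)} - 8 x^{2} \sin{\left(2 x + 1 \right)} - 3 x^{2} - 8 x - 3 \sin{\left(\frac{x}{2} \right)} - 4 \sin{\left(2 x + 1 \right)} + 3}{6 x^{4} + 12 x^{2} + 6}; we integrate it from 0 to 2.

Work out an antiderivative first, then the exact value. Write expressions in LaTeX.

Antiderivative: F(x) = \frac{6 x^{2} \cos{\left(\frac{x}{2} \right)} + 2 x^{2} \cos{\left(2 x + 1 \right)} + 3 x + 6 \cos{\left(\frac{x}{2} \right)} + 2 \cos{\left(2 x + 1 \right)} + 4}{6 \left(x^{2} + 1\right)}; value = - \frac{4}{3} + \frac{\cos{\left(5 \right)}}{3} + \frac{2 \cos{\left(1 \right)}}{3}

Recover f(x) by differentiating a candidate F(x); any mismatch rules it out.
F(x) = \frac{6 x^{2} \cos{\left(\frac{x}{2} \right)} + 2 x^{2} \cos{\left(2 x + 1 \right)} + 3 x + 6 \cos{\left(\frac{x}{2} \right)} + 2 \cos{\left(2 x + 1 \right)} + 4}{6 \left(x^{2} + 1\right)} is an antiderivative of f.
Check: d/dx[\frac{6 x^{2} \cos{\left(\frac{x}{2} \right)} + 2 x^{2} \cos{\left(2 x + 1 \right)} + 3 x + 6 \cos{\left(\frac{x}{2} \right)} + 2 \cos{\left(2 x + 1 \right)} + 4}{6 \left(x^{2} + 1\right)}] = \frac{- 3 x^{4} \sin{\left(\frac{x}{2} \right)} - 4 x^{4} \sin{\left(2 x + 1 \right)} - 6 x^{2} \sin{\left(\frac{x}{2} \right)} - 8 x^{2} \sin{\left(2 x + 1 \right)} - 3 x^{2} - 8 x - 3 \sin{\left(\frac{x}{2} \right)} - 4 \sin{\left(2 x + 1 \right)} + 3}{6 x^{4} + 12 x^{2} + 6} = f(x).
F(2) = \frac{\cos{\left(5 \right)}}{3} + \frac{1}{3} + \cos{\left(1 \right)}; F(0) = \frac{\cos{\left(1 \right)}}{3} + \frac{5}{3}.
Integral = F(2) - F(0) = - \frac{4}{3} + \frac{\cos{\left(5 \right)}}{3} + \frac{2 \cos{\left(1 \right)}}{3}.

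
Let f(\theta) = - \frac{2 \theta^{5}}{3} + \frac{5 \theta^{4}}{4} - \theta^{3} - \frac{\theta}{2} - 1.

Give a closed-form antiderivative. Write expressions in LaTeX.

An antiderivative is F(\theta) = - \frac{\theta^{6}}{9} + \frac{\theta^{5}}{4} - \frac{\theta^{4}}{4} - \frac{\theta^{2}}{4} - \theta.

Integrate term by term and add the pieces.
Check: d/d\theta[- \frac{\theta^{6}}{9} + \frac{\theta^{5}}{4} - \frac{\theta^{4}}{4} - \frac{\theta^{2}}{4} - \theta] = - \frac{2 \theta^{5}}{3} + \frac{5 \theta^{4}}{4} - \theta^{3} - \frac{\theta}{2} - 1 = f(\theta).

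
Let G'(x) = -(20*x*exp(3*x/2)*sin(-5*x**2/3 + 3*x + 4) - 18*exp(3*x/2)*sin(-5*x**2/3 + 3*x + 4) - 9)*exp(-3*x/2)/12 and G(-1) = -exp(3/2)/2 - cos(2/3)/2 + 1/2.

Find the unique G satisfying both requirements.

G(x) = -cos(-5*x**2/3 + 3*x + 4)/2 + 1/2 - exp(-3*x/2)/2

The proposed G(x) is checked by its d/dx: the result must match the given G'(x).
A general antiderivative is -cos(-5*x**2/3 + 3*x + 4)/2 - exp(-3*x/2)/2 + C.
The condition gives C = -exp(3/2)/2 - cos(2/3)/2 + 1/2 - (-exp(3/2)/2 - cos(2/3)/2) = 1/2.
So G(x) = -cos(-5*x**2/3 + 3*x + 4)/2 + 1/2 - exp(-3*x/2)/2.
Check: d/dx[-cos(-5*x**2/3 + 3*x + 4)/2 + 1/2 - exp(-3*x/2)/2] = (-20*x*exp(3*x/2)*sin(-5*x**2/3 + 3*x + 4) + 18*exp(3*x/2)*sin(-5*x**2/3 + 3*x + 4) + 9)*exp(-3*x/2)/12, which equals G'(x).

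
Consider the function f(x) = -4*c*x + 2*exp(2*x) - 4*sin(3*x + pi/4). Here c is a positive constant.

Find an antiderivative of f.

Integrate term by term and add the pieces.
Check: d/dx[-2*c*x**2 + exp(2*x) + 4*cos(3*x + pi/4)/3] = -4*c*x + 2*exp(2*x) - 4*sin(3*x + pi/4) = f(x).

An antiderivative is F(x) = -2*c*x**2 + exp(2*x) + 4*cos(3*x + pi/4)/3.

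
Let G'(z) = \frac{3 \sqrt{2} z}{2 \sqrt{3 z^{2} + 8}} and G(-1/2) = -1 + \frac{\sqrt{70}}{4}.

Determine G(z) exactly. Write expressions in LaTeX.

G(z) = \frac{\sqrt{2} \sqrt{3 z^{2} + 8} - 2}{2}

The substitution u = \frac{3 z^{2}}{2} + 4 works: G'(z) is exactly (dG/du)*(du/dz) for that inner function.
A general antiderivative is \sqrt{\frac{3 z^{2}}{2} + 4} + C.
The condition gives C = -1 + \frac{\sqrt{70}}{4} - (\frac{\sqrt{70}}{4}) = -1.
So G(z) = \frac{\sqrt{2} \sqrt{3 z^{2} + 8} - 2}{2}.
Check: d/dz[\frac{\sqrt{2} \sqrt{3 z^{2} + 8} - 2}{2}] = \frac{3 \sqrt{2} z}{2 \sqrt{3 z^{2} + 8}} = G'(z).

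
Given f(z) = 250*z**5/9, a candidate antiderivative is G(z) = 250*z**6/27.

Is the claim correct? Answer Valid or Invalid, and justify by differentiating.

Invalid: d/dz[G] - f = 250*z**5/9, which is not 0.

d/dz[G] = 500*z**5/9
d/dz[G] - f(z) = 250*z**5/9 != 0.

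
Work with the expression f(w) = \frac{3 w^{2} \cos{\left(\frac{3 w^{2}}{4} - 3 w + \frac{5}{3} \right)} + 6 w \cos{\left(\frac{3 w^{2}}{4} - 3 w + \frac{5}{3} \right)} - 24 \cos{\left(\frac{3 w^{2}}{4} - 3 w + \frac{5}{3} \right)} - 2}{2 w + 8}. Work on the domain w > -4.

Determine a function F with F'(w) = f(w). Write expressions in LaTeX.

Any candidate F(w) must reproduce f(w) exactly when differentiated.
Check: d/dw[- \log{\left(w + 4 \right)} + \sin{\left(\frac{3 w^{2}}{4} - 3 w + \frac{5}{3} \right)}] = \frac{3 w^{2} \cos{\left(\frac{3 w^{2}}{4} - 3 w + \frac{5}{3} \right)} + 6 w \cos{\left(\frac{3 w^{2}}{4} - 3 w + \frac{5}{3} \right)} - 24 \cos{\left(\frac{3 w^{2}}{4} - 3 w + \frac{5}{3} \right)} - 2}{2 w + 8} = f(w).

An antiderivative is F(w) = - \log{\left(w + 4 \right)} + \sin{\left(\frac{3 w^{2}}{4} - 3 w + \frac{5}{3} \right)}.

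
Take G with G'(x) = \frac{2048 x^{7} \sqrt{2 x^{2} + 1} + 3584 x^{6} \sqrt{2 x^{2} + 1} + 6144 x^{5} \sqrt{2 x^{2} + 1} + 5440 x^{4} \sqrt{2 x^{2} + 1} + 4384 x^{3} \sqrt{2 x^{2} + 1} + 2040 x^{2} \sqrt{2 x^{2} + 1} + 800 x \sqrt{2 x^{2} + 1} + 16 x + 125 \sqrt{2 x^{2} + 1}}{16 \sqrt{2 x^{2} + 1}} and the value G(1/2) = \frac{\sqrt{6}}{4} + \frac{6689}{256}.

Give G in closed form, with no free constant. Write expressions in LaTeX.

G(x) = \frac{4096 x^{8} + 8192 x^{7} + 16384 x^{6} + 17408 x^{5} + 17536 x^{4} + 10880 x^{3} + 6400 x^{2} + 2000 x + 128 \sqrt{2 x^{2} + 1} + 753}{256}

Recover the given G'(x) by differentiating a candidate G(x); any mismatch rules it out.
A general antiderivative is \frac{\sqrt{2 x^{2} + 1}}{2} + \left(2 x^{2} + x + \frac{5}{4}\right)^{4} + C.
The condition gives C = \frac{\sqrt{6}}{4} + \frac{6689}{256} - (\frac{\sqrt{6}}{4} + \frac{6561}{256}) = \frac{1}{2}.
So G(x) = \frac{4096 x^{8} + 8192 x^{7} + 16384 x^{6} + 17408 x^{5} + 17536 x^{4} + 10880 x^{3} + 6400 x^{2} + 2000 x + 128 \sqrt{2 x^{2} + 1} + 753}{256}.
Check: d/dx[\frac{4096 x^{8} + 8192 x^{7} + 16384 x^{6} + 17408 x^{5} + 17536 x^{4} + 10880 x^{3} + 6400 x^{2} + 2000 x + 128 \sqrt{2 x^{2} + 1} + 753}{256}] = \frac{2048 x^{7} \sqrt{2 x^{2} + 1} + 3584 x^{6} \sqrt{2 x^{2} + 1} + 6144 x^{5} \sqrt{2 x^{2} + 1} + 5440 x^{4} \sqrt{2 x^{2} + 1} + 4384 x^{3} \sqrt{2 x^{2} + 1} + 2040 x^{2} \sqrt{2 x^{2} + 1} + 800 x \sqrt{2 x^{2} + 1} + 16 x + 125 \sqrt{2 x^{2} + 1}}{16 \sqrt{2 x^{2} + 1}} = G'(x).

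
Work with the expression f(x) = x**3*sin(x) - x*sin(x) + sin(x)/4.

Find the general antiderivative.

F(x) = -(4*x**3*cos(x) - 12*x**2*sin(x) - 28*x*cos(x) + 28*sin(x) + cos(x))/4 + C

The integrand splits into summands that can be handled one at a time.
Check: d/dx[-(4*x**3*cos(x) - 12*x**2*sin(x) - 28*x*cos(x) + 28*sin(x) + cos(x))/4] = x**3*sin(x) - x*sin(x) + sin(x)/4 = f(x).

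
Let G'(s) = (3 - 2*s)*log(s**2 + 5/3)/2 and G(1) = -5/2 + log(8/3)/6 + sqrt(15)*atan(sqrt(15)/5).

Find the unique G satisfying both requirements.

Any candidate G(s) must reproduce the stated G'(s) exactly.
A general antiderivative is s**2/2 - 3*s + (-s**2/2 + 3*s/2)*log(s**2 + 5/3) - 5*log(s**2 + 5/3)/6 + sqrt(15)*atan(sqrt(15)*s/5) + C.
The condition gives C = -5/2 + log(8/3)/6 + sqrt(15)*atan(sqrt(15)/5) - (-5/2 + log(8/3)/6 + sqrt(15)*atan(sqrt(15)/5)) = 0.
So G(s) = -s**2*log(s**2 + 5/3)/2 + s**2/2 + 3*s*log(s**2 + 5/3)/2 - 3*s - 5*log(s**2 + 5/3)/6 + sqrt(15)*atan(sqrt(15)*s/5).
Check: d/ds[-s**2*log(s**2 + 5/3)/2 + s**2/2 + 3*s*log(s**2 + 5/3)/2 - 3*s - 5*log(s**2 + 5/3)/6 + sqrt(15)*atan(sqrt(15)*s/5)] = -s*log(s**2 + 5/3) + 3*log(s**2 + 5/3)/2, which equals G'(s).

G(s) = -s**2*log(s**2 + 5/3)/2 + s**2/2 + 3*s*log(s**2 + 5/3)/2 - 3*s - 5*log(s**2 + 5/3)/6 + sqrt(15)*atan(sqrt(15)*s/5)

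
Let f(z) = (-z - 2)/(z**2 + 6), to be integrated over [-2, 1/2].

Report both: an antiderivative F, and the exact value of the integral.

A first test for any F(z): its z-derivative must equal f(z) identically.
F(z) = -log(z**2 + 6)/2 - sqrt(6)*atan(sqrt(6)*z/6)/3 is an antiderivative of f.
Check: d/dz[-log(z**2 + 6)/2 - sqrt(6)*atan(sqrt(6)*z/6)/3] = (-z - 2)/(z**2 + 6) = f(z).
F(1/2) = -log(25/4)/2 - sqrt(6)*atan(sqrt(6)/12)/3; F(-2) = -log(10)/2 + sqrt(6)*atan(sqrt(6)/3)/3.
Integral = F(1/2) - F(-2) = -log(25/4)/2 - sqrt(6)*atan(sqrt(6)/3)/3 - sqrt(6)*atan(sqrt(6)/12)/3 + log(10)/2.

Antiderivative: F(z) = -log(z**2 + 6)/2 - sqrt(6)*atan(sqrt(6)*z/6)/3; value = -log(25/4)/2 - sqrt(6)*atan(sqrt(6)/3)/3 - sqrt(6)*atan(sqrt(6)/12)/3 + log(10)/2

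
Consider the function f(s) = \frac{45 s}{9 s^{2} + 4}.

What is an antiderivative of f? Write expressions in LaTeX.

The substitution u = 3 s^{2} + \frac{4}{3} works: f is exactly (dF/du)*(du/ds) for that inner function.
Check: d/ds[\frac{5 \log{\left(3 s^{2} + \frac{4}{3} \right)}}{2}] = \frac{45 s}{9 s^{2} + 4} = f(s).

An antiderivative is F(s) = \frac{5 \log{\left(3 s^{2} + \frac{4}{3} \right)}}{2}.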